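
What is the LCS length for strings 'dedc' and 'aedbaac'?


DP table for LCS of 'dedc' and 'aedbaac':
       a  e  d  b  a  a  c
    0  0  0  0  0  0  0  0
  d 0  0  0  1  1  1  1  1
  e 0  0  1  1  1  1  1  1
  d 0  0  1  2  2  2  2  2
  c 0  0  1  2  2  2  2  3
LCS: 'edc'
LCS length = 3

3


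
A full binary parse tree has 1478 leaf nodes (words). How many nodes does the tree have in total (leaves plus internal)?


Leaf nodes (terminals): 1478
Internal nodes = n - 1 = 1478 - 1 = 1477
Total = leaves + internal = 1478 + 1477 = 2955

2955


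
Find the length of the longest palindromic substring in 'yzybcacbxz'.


Scanning 'yzybcacbxz' for palindromic substrings.
Substring at positions 3-7: 'bcacb'.
Check: reverse('bcacb') = 'bcacb' -> palindrome confirmed.
Neighbouring characters ('y' / 'x') break symmetry, so it cannot extend further.
No longer palindromic substring exists; longest length = 5

5


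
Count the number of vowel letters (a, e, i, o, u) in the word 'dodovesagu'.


Scanning each character of 'dodovesagu':
  Position 1: 'd' -> consonant (running count: 0)
  Position 2: 'o' -> vowel (running count: 1)
  Position 3: 'd' -> consonant (running count: 1)
  Position 4: 'o' -> vowel (running count: 2)
  Position 5: 'v' -> consonant (running count: 2)
  Position 6: 'e' -> vowel (running count: 3)
  Position 7: 's' -> consonant (running count: 3)
  Position 8: 'a' -> vowel (running count: 4)
  Position 9: 'g' -> consonant (running count: 4)
  Position 10: 'u' -> vowel (running count: 5)
Total vowels: 5

5


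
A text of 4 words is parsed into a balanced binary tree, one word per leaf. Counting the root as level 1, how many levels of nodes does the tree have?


In a balanced binary tree with n leaves the deepest leaf is ceil(log2(n)) edges below the root,
so counting node levels inclusive of root and leaves gives ceil(log2(n)) + 1 levels.
log2(4) = 2.0000
ceil(2.0000) = 2
levels = 2 + 1 = 3

3


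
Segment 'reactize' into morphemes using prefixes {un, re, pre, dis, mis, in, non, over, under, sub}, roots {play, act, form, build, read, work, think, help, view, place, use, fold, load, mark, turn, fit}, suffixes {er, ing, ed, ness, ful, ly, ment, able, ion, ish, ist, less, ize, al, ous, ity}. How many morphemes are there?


Segmenting 'reactize' against the inventory:
  're' -> prefix (morpheme 1)
  'act' -> root (morpheme 2)
  'ize' -> suffix (morpheme 3)
Total morphemes: 3

3


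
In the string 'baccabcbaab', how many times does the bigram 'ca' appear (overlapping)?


Scanning 'baccabcbaab' for bigram 'ca':
  Position 0: 'ba' -> no
  Position 1: 'ac' -> no
  Position 2: 'cc' -> no
  Position 3: 'ca' -> MATCH
  Position 4: 'ab' -> no
  Position 5: 'bc' -> no
  Position 6: 'cb' -> no
  Position 7: 'ba' -> no
  Position 8: 'aa' -> no
  Position 9: 'ab' -> no
Total matches: 1

1


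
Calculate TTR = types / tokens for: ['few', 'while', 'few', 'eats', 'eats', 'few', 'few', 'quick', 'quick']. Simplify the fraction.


Tokens: 9
Unique types: ('eats', 'few', 'quick', 'while') = 4
TTR = 4/9
Already in lowest terms.

4/9


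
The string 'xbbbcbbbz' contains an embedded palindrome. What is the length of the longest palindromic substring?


Scanning 'xbbbcbbbz' for palindromic substrings.
Substring at positions 1-7: 'bbbcbbb'.
Check: reverse('bbbcbbb') = 'bbbcbbb' -> palindrome confirmed.
Neighbouring characters ('x' / 'z') break symmetry, so it cannot extend further.
No longer palindromic substring exists; longest length = 7

7


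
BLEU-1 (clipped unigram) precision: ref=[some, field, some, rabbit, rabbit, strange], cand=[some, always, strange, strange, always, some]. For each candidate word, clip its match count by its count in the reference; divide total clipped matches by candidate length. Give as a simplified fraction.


Reference word counts: {'field': 1, 'rabbit': 2, 'some': 2, 'strange': 1}
Checking each candidate word (with clipping):
  'some' -> in reference (ref count 2, used 1/2) -> match (matches: 1)
  'always' -> not in reference -> no match (matches: 1)
  'strange' -> in reference (ref count 1, used 1/1) -> match (matches: 2)
  'strange' -> ref count 1 already used up (1/1) -> clipped, no match (matches: 2)
  'always' -> not in reference -> no match (matches: 2)
  'some' -> in reference (ref count 2, used 2/2) -> match (matches: 3)
Clipped matches: 3, Candidate length: 6
Precision = 3/6 = 1/2

1/2


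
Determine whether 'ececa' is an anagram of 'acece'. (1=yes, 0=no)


Sort characters of 'ececa': 'accee'
Sort characters of 'acece': 'accee'
Sorted forms match -> they ARE anagrams
Result: 1

1


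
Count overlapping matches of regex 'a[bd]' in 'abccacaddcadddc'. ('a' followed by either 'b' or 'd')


Pattern: a[bd] means 'a' followed by either 'b' or 'd'.
Scanning 'abccacaddcadddc' position-by-position:
  Pos 0: window 'ab' -> MATCH
  Pos 1: window 'bc' -> no
  Pos 2: window 'cc' -> no
  Pos 3: window 'ca' -> no
  Pos 4: window 'ac' -> no
  Pos 5: window 'ca' -> no
  Pos 6: window 'ad' -> MATCH
  Pos 7: window 'dd' -> no
  Pos 8: window 'dc' -> no
  Pos 9: window 'ca' -> no
  Pos 10: window 'ad' -> MATCH
  Pos 11: window 'dd' -> no
  Pos 12: window 'dd' -> no
  Pos 13: window 'dc' -> no
  Pos 14: window 'c' -> no
Total matches: 3

3


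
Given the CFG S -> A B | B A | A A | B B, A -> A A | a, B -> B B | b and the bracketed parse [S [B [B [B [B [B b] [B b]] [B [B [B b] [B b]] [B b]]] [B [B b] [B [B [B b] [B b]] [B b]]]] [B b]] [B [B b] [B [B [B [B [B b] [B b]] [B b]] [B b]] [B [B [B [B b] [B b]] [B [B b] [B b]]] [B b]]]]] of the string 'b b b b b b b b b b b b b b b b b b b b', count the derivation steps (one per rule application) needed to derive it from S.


Every bracketed nonterminal node [X ...] in the tree is produced by exactly one rule application.
Reading the tree off as a leftmost derivation:
  Step 1: S  =>  B B   (applied S -> B B)
  Step 2: B B  =>  B B B   (applied B -> B B)
  Step 3: B B B  =>  B B B B   (applied B -> B B)
  Step 4: B B B B  =>  B B B B B   (applied B -> B B)
  Step 5: B B B B B  =>  B B B B B B   (applied B -> B B)
  Step 6: B B B B B B  =>  b B B B B B   (applied B -> b)
  Step 7: b B B B B B  =>  b b B B B B   (applied B -> b)
  Step 8: b b B B B B  =>  b b B B B B B   (applied B -> B B)
  Step 9: b b B B B B B  =>  b b B B B B B B   (applied B -> B B)
  Step 10: b b B B B B B B  =>  b b b B B B B B   (applied B -> b)
  Step 11: b b b B B B B B  =>  b b b b B B B B   (applied B -> b)
  Step 12: b b b b B B B B  =>  b b b b b B B B   (applied B -> b)
  Step 13: b b b b b B B B  =>  b b b b b B B B B   (applied B -> B B)
  Step 14: b b b b b B B B B  =>  b b b b b b B B B   (applied B -> b)
  Step 15: b b b b b b B B B  =>  b b b b b b B B B B   (applied B -> B B)
  Step 16: b b b b b b B B B B  =>  b b b b b b B B B B B   (applied B -> B B)
  Step 17: b b b b b b B B B B B  =>  b b b b b b b B B B B   (applied B -> b)
  Step 18: b b b b b b b B B B B  =>  b b b b b b b b B B B   (applied B -> b)
  Step 19: b b b b b b b b B B B  =>  b b b b b b b b b B B   (applied B -> b)
  Step 20: b b b b b b b b b B B  =>  b b b b b b b b b b B   (applied B -> b)
  Step 21: b b b b b b b b b b B  =>  b b b b b b b b b b B B   (applied B -> B B)
  Step 22: b b b b b b b b b b B B  =>  b b b b b b b b b b b B   (applied B -> b)
  Step 23: b b b b b b b b b b b B  =>  b b b b b b b b b b b B B   (applied B -> B B)
  Step 24: b b b b b b b b b b b B B  =>  b b b b b b b b b b b B B B   (applied B -> B B)
  Step 25: b b b b b b b b b b b B B B  =>  b b b b b b b b b b b B B B B   (applied B -> B B)
  Step 26: b b b b b b b b b b b B B B B  =>  b b b b b b b b b b b B B B B B   (applied B -> B B)
  Step 27: b b b b b b b b b b b B B B B B  =>  b b b b b b b b b b b b B B B B   (applied B -> b)
  Step 28: b b b b b b b b b b b b B B B B  =>  b b b b b b b b b b b b b B B B   (applied B -> b)
  Step 29: b b b b b b b b b b b b b B B B  =>  b b b b b b b b b b b b b b B B   (applied B -> b)
  Step 30: b b b b b b b b b b b b b b B B  =>  b b b b b b b b b b b b b b b B   (applied B -> b)
  Step 31: b b b b b b b b b b b b b b b B  =>  b b b b b b b b b b b b b b b B B   (applied B -> B B)
  Step 32: b b b b b b b b b b b b b b b B B  =>  b b b b b b b b b b b b b b b B B B   (applied B -> B B)
  Step 33: b b b b b b b b b b b b b b b B B B  =>  b b b b b b b b b b b b b b b B B B B   (applied B -> B B)
  Step 34: b b b b b b b b b b b b b b b B B B B  =>  b b b b b b b b b b b b b b b b B B B   (applied B -> b)
  Step 35: b b b b b b b b b b b b b b b b B B B  =>  b b b b b b b b b b b b b b b b b B B   (applied B -> b)
  Step 36: b b b b b b b b b b b b b b b b b B B  =>  b b b b b b b b b b b b b b b b b B B B   (applied B -> B B)
  Step 37: b b b b b b b b b b b b b b b b b B B B  =>  b b b b b b b b b b b b b b b b b b B B   (applied B -> b)
  Step 38: b b b b b b b b b b b b b b b b b b B B  =>  b b b b b b b b b b b b b b b b b b b B   (applied B -> b)
  Step 39: b b b b b b b b b b b b b b b b b b b B  =>  b b b b b b b b b b b b b b b b b b b b   (applied B -> b)
Final yield: b b b b b b b b b b b b b b b b b b b b
Total rewrite steps: 39

39


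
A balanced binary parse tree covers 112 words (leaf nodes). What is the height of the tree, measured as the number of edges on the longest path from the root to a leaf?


In a balanced binary tree with n leaves the deepest leaf is ceil(log2(n)) edges below the root.
log2(112) = 6.8074
ceil(6.8074) = 7
height (edges) = 7

7


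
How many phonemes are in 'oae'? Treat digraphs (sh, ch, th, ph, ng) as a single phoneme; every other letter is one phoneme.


Parsing 'oae' greedily, digraphs first:
  'o' -> vowel phoneme (phonemes so far: 1)
  'a' -> vowel phoneme (phonemes so far: 2)
  'e' -> vowel phoneme (phonemes so far: 3)
Total phonemes: 3

3


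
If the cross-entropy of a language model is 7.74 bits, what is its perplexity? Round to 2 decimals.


Perplexity formula: PP = 2^H
H = 7.74
PP = 2^7.74
Decompose: 2^7.74 = 2^7 * 2^0.74
2^7 = 128, 2^0.74 ~ 1.6701758
PP ~ 128 * 1.6701758 = 213.7825024
Rounded to 2 decimals: 213.78

213.78


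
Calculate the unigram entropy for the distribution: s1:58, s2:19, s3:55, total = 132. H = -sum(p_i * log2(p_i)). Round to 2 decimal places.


Computing entropy H = -sum(p_i * log2(p_i)):
  s1: p = 58/132 = 0.4394, -p*log2(p) = 0.5213
  s2: p = 19/132 = 0.1439, -p*log2(p) = 0.4025
  s3: p = 55/132 = 0.4167, -p*log2(p) = 0.5263
H = sum of terms = 1.4501
Rounded to 2 decimals: 1.45

1.45


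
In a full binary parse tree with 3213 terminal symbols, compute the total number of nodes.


Leaf nodes (terminals): 3213
Internal nodes = n - 1 = 3213 - 1 = 3212
Total = leaves + internal = 3213 + 3212 = 6425

6425


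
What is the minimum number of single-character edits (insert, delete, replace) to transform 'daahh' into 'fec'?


Building DP table for s1='daahh' (len 5) and s2='fec' (len 3):
       f  e  c
    0  1  2  3
  d 1  1  2  3
  a 2  2  2  3
  a 3  3  3  3
  h 4  4  4  4
  h 5  5  5  5
Edit distance = dp[5][3] = 5

5


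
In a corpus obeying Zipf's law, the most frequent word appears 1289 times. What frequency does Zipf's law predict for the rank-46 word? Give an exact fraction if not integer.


Zipf's law: freq(rank) = f1 / rank
f1 = 1289, rank = 46
freq = 1289 / 46
GCD(1289, 46) = 1
Simplified: 1289/46

1289/46


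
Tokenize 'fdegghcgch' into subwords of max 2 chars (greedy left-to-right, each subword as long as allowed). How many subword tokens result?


'fdegghcgch' has 10 characters.
Chunking with max size 2:
  Chunk 1: 'fd' (positions 0-1)
  Chunk 2: 'eg' (positions 2-3)
  Chunk 3: 'gh' (positions 4-5)
  Chunk 4: 'cg' (positions 6-7)
  Chunk 5: 'ch' (positions 8-9)
Total chunks: ceil(10 / 2) = 5

5


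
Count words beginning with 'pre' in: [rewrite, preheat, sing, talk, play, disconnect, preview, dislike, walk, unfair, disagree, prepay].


Checking each word for prefix 'pre':
  'rewrite' -> no (count: 0)
  'preheat' -> YES, starts with 'pre' (count: 1)
  'sing' -> no (count: 1)
  'talk' -> no (count: 1)
  'play' -> no (count: 1)
  'disconnect' -> no (count: 1)
  'preview' -> YES, starts with 'pre' (count: 2)
  'dislike' -> no (count: 2)
  'walk' -> no (count: 2)
  'unfair' -> no (count: 2)
  'disagree' -> no (count: 2)
  'prepay' -> YES, starts with 'pre' (count: 3)
Total with prefix 'pre': 3

3


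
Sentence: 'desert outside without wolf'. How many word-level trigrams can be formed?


Word trigrams from [4] words:
  Trigram 1: (desert outside without)
  Trigram 2: (outside without wolf)
Total word trigrams: 4 - 2 = 2

2


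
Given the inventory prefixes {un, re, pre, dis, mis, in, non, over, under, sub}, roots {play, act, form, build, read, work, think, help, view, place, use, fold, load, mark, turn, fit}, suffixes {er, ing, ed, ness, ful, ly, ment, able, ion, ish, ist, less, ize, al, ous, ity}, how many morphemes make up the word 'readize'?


Segmenting 'readize' against the inventory:
  'read' -> root (morpheme 1)
  'ize' -> suffix (morpheme 2)
Total morphemes: 2

2


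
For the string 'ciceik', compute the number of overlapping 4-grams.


String 'ciceik' has length L = 6.
Number of overlapping n-grams = L - n + 1
Substituting: 6 - 4 + 1 = 3

3


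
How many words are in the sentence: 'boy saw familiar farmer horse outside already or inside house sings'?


Counting words by splitting on spaces:
  Word 1: 'boy'
  Word 2: 'saw'
  Word 3: 'familiar'
  Word 4: 'farmer'
  Word 5: 'horse'
  Word 6: 'outside'
  Word 7: 'already'
  Word 8: 'or'
  Word 9: 'inside'
  Word 10: 'house'
  Word 11: 'sings'
Total words: 11

11


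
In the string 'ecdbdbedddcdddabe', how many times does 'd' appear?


Scanning 'ecdbdbedddcdddabe' for 'd':
  Position 2: 'd' -> MATCH (count: 1)
  Position 4: 'd' -> MATCH (count: 2)
  Position 7: 'd' -> MATCH (count: 3)
  Position 8: 'd' -> MATCH (count: 4)
  Position 9: 'd' -> MATCH (count: 5)
  Position 11: 'd' -> MATCH (count: 6)
  Position 12: 'd' -> MATCH (count: 7)
  Position 13: 'd' -> MATCH (count: 8)
Total occurrences of 'd': 8

8


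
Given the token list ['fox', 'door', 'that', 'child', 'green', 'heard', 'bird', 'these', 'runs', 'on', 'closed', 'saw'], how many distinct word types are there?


Listing all tokens and tracking unique types:
  Token 1: 'fox' -> NEW (unique so far: 1)
  Token 2: 'door' -> NEW (unique so far: 2)
  Token 3: 'that' -> NEW (unique so far: 3)
  Token 4: 'child' -> NEW (unique so far: 4)
  Token 5: 'green' -> NEW (unique so far: 5)
  Token 6: 'heard' -> NEW (unique so far: 6)
  Token 7: 'bird' -> NEW (unique so far: 7)
  Token 8: 'these' -> NEW (unique so far: 8)
  Token 9: 'runs' -> NEW (unique so far: 9)
  Token 10: 'on' -> NEW (unique so far: 10)
  Token 11: 'closed' -> NEW (unique so far: 11)
  Token 12: 'saw' -> NEW (unique so far: 12)
Unique types: ('bird', 'child', 'closed', 'door', 'fox', 'green', 'heard', 'on', 'runs', 'saw', 'that', 'these')
Vocabulary size: 12

12


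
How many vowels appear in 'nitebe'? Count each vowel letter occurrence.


Scanning each character of 'nitebe':
  Position 1: 'n' -> consonant (running count: 0)
  Position 2: 'i' -> vowel (running count: 1)
  Position 3: 't' -> consonant (running count: 1)
  Position 4: 'e' -> vowel (running count: 2)
  Position 5: 'b' -> consonant (running count: 2)
  Position 6: 'e' -> vowel (running count: 3)
Total vowels: 3

3


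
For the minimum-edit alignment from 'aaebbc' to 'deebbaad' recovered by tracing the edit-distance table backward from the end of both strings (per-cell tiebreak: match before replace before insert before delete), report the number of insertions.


Edit distance = 5. Backtracking from cell (6, 8) with preference match > replace > insert > delete,
then listing the resulting alignment 'aaebbc' -> 'deebbaad' left to right:
  Step 1: replace a->d
  Step 2: replace a->e
  Step 3: keep 'e'
  Step 4: keep 'b'
  Step 5: keep 'b'
  Step 6: insert 'a' [insertion #1]
  Step 7: insert 'a' [insertion #2]
  Step 8: replace c->d
Total insertions: 2

2


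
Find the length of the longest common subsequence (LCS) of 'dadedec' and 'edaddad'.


DP table for LCS of 'dadedec' and 'edaddad':
       e  d  a  d  d  a  d
    0  0  0  0  0  0  0  0
  d 0  0  1  1  1  1  1  1
  a 0  0  1  2  2  2  2  2
  d 0  0  1  2  3  3  3  3
  e 0  1  1  2  3  3  3  3
  d 0  1  2  2  3  4  4  4
  e 0  1  2  2  3  4  4  4
  c 0  1  2  2  3  4  4  4
LCS: 'dadd'
LCS length = 4

4


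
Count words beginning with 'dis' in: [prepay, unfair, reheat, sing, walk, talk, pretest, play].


Checking each word for prefix 'dis':
  'prepay' -> no (count: 0)
  'unfair' -> no (count: 0)
  'reheat' -> no (count: 0)
  'sing' -> no (count: 0)
  'walk' -> no (count: 0)
  'talk' -> no (count: 0)
  'pretest' -> no (count: 0)
  'play' -> no (count: 0)
Total with prefix 'dis': 0

0


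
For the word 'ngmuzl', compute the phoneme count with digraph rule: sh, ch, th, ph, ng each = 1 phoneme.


Parsing 'ngmuzl' greedily, digraphs first:
  'ng' -> digraph (1 consonant phoneme) (phonemes so far: 1)
  'm' -> consonant phoneme (phonemes so far: 2)
  'u' -> vowel phoneme (phonemes so far: 3)
  'z' -> consonant phoneme (phonemes so far: 4)
  'l' -> consonant phoneme (phonemes so far: 5)
Total phonemes: 5

5


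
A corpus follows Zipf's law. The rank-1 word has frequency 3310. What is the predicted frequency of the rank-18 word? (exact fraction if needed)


Zipf's law: freq(rank) = f1 / rank
f1 = 3310, rank = 18
freq = 3310 / 18
GCD(3310, 18) = 2
Simplified: 1655/9

1655/9


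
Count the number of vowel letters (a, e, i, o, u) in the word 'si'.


Scanning each character of 'si':
  Position 1: 's' -> consonant (running count: 0)
  Position 2: 'i' -> vowel (running count: 1)
Total vowels: 1

1


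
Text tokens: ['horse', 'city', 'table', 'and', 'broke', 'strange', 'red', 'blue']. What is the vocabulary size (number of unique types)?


Listing all tokens and tracking unique types:
  Token 1: 'horse' -> NEW (unique so far: 1)
  Token 2: 'city' -> NEW (unique so far: 2)
  Token 3: 'table' -> NEW (unique so far: 3)
  Token 4: 'and' -> NEW (unique so far: 4)
  Token 5: 'broke' -> NEW (unique so far: 5)
  Token 6: 'strange' -> NEW (unique so far: 6)
  Token 7: 'red' -> NEW (unique so far: 7)
  Token 8: 'blue' -> NEW (unique so far: 8)
Unique types: ('and', 'blue', 'broke', 'city', 'horse', 'red', 'strange', 'table')
Vocabulary size: 8

8


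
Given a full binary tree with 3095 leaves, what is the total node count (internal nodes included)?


Leaf nodes (terminals): 3095
Internal nodes = n - 1 = 3095 - 1 = 3094
Total = leaves + internal = 3095 + 3094 = 6189

6189


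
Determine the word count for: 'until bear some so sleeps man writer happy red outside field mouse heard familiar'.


Counting words by splitting on spaces:
  Word 1: 'until'
  Word 2: 'bear'
  Word 3: 'some'
  Word 4: 'so'
  Word 5: 'sleeps'
  Word 6: 'man'
  Word 7: 'writer'
  Word 8: 'happy'
  Word 9: 'red'
  Word 10: 'outside'
  Word 11: 'field'
  Word 12: 'mouse'
  Word 13: 'heard'
  Word 14: 'familiar'
Total words: 14

14


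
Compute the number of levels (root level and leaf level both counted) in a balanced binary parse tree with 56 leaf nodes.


In a balanced binary tree with n leaves the deepest leaf is ceil(log2(n)) edges below the root,
so counting node levels inclusive of root and leaves gives ceil(log2(n)) + 1 levels.
log2(56) = 5.8074
ceil(5.8074) = 6
levels = 6 + 1 = 7

7


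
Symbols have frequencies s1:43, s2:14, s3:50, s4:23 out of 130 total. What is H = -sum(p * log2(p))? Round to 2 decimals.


Computing entropy H = -sum(p_i * log2(p_i)):
  s1: p = 43/130 = 0.3308, -p*log2(p) = 0.5279
  s2: p = 14/130 = 0.1077, -p*log2(p) = 0.3462
  s3: p = 50/130 = 0.3846, -p*log2(p) = 0.5302
  s4: p = 23/130 = 0.1769, -p*log2(p) = 0.4421
H = sum of terms = 1.8464
Rounded to 2 decimals: 1.85

1.85


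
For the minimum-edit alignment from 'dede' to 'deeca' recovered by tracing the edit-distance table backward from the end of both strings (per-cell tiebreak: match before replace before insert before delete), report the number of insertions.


Edit distance = 3. Backtracking from cell (4, 5) with preference match > replace > insert > delete,
then listing the resulting alignment 'dede' -> 'deeca' left to right:
  Step 1: keep 'd'
  Step 2: insert 'e' [insertion #1]
  Step 3: keep 'e'
  Step 4: replace d->c
  Step 5: replace e->a
Total insertions: 1

1


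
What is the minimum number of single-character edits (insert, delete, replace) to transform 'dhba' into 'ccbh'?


Building DP table for s1='dhba' (len 4) and s2='ccbh' (len 4):
       c  c  b  h
    0  1  2  3  4
  d 1  1  2  3  4
  h 2  2  2  3  3
  b 3  3  3  2  3
  a 4  4  4  3  3
Edit distance = dp[4][4] = 3

3


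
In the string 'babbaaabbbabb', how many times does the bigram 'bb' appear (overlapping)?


Scanning 'babbaaabbbabb' for bigram 'bb':
  Position 0: 'ba' -> no
  Position 1: 'ab' -> no
  Position 2: 'bb' -> MATCH
  Position 3: 'ba' -> no
  Position 4: 'aa' -> no
  Position 5: 'aa' -> no
  Position 6: 'ab' -> no
  Position 7: 'bb' -> MATCH
  Position 8: 'bb' -> MATCH
  Position 9: 'ba' -> no
  Position 10: 'ab' -> no
  Position 11: 'bb' -> MATCH
Total matches: 4

4


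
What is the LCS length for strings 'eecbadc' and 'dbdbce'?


DP table for LCS of 'eecbadc' and 'dbdbce':
       d  b  d  b  c  e
    0  0  0  0  0  0  0
  e 0  0  0  0  0  0  1
  e 0  0  0  0  0  0  1
  c 0  0  0  0  0  1  1
  b 0  0  1  1  1  1  1
  a 0  0  1  1  1  1  1
  d 0  1  1  2  2  2  2
  c 0  1  1  2  2  3  3
LCS: 'bdc'
LCS length = 3

3


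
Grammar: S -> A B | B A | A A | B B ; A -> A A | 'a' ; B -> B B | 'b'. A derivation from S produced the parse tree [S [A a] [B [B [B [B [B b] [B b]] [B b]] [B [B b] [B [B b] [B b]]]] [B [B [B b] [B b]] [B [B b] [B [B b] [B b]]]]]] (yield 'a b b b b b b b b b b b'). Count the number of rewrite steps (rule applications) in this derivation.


Every bracketed nonterminal node [X ...] in the tree is produced by exactly one rule application.
Reading the tree off as a leftmost derivation:
  Step 1: S  =>  A B   (applied S -> A B)
  Step 2: A B  =>  a B   (applied A -> a)
  Step 3: a B  =>  a B B   (applied B -> B B)
  Step 4: a B B  =>  a B B B   (applied B -> B B)
  Step 5: a B B B  =>  a B B B B   (applied B -> B B)
  Step 6: a B B B B  =>  a B B B B B   (applied B -> B B)
  Step 7: a B B B B B  =>  a b B B B B   (applied B -> b)
  Step 8: a b B B B B  =>  a b b B B B   (applied B -> b)
  Step 9: a b b B B B  =>  a b b b B B   (applied B -> b)
  Step 10: a b b b B B  =>  a b b b B B B   (applied B -> B B)
  Step 11: a b b b B B B  =>  a b b b b B B   (applied B -> b)
  Step 12: a b b b b B B  =>  a b b b b B B B   (applied B -> B B)
  Step 13: a b b b b B B B  =>  a b b b b b B B   (applied B -> b)
  Step 14: a b b b b b B B  =>  a b b b b b b B   (applied B -> b)
  Step 15: a b b b b b b B  =>  a b b b b b b B B   (applied B -> B B)
  Step 16: a b b b b b b B B  =>  a b b b b b b B B B   (applied B -> B B)
  Step 17: a b b b b b b B B B  =>  a b b b b b b b B B   (applied B -> b)
  Step 18: a b b b b b b b B B  =>  a b b b b b b b b B   (applied B -> b)
  Step 19: a b b b b b b b b B  =>  a b b b b b b b b B B   (applied B -> B B)
  Step 20: a b b b b b b b b B B  =>  a b b b b b b b b b B   (applied B -> b)
  Step 21: a b b b b b b b b b B  =>  a b b b b b b b b b B B   (applied B -> B B)
  Step 22: a b b b b b b b b b B B  =>  a b b b b b b b b b b B   (applied B -> b)
  Step 23: a b b b b b b b b b b B  =>  a b b b b b b b b b b b   (applied B -> b)
Final yield: a b b b b b b b b b b b
Total rewrite steps: 23

23


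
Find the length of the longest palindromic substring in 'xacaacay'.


Scanning 'xacaacay' for palindromic substrings.
Substring at positions 1-6: 'acaaca'.
Check: reverse('acaaca') = 'acaaca' -> palindrome confirmed.
Neighbouring characters ('x' / 'y') break symmetry, so it cannot extend further.
No longer palindromic substring exists; longest length = 6

6


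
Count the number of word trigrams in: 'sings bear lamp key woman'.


Word trigrams from [5] words:
  Trigram 1: (sings bear lamp)
  Trigram 2: (bear lamp key)
  Trigram 3: (lamp key woman)
Total word trigrams: 5 - 2 = 3

3


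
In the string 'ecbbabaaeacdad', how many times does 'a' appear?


Scanning 'ecbbabaaeacdad' for 'a':
  Position 4: 'a' -> MATCH (count: 1)
  Position 6: 'a' -> MATCH (count: 2)
  Position 7: 'a' -> MATCH (count: 3)
  Position 9: 'a' -> MATCH (count: 4)
  Position 12: 'a' -> MATCH (count: 5)
Total occurrences of 'a': 5

5


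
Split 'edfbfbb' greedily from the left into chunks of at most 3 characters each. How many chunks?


'edfbfbb' has 7 characters.
Chunking with max size 3:
  Chunk 1: 'edf' (positions 0-2)
  Chunk 2: 'bfb' (positions 3-5)
  Chunk 3: 'b' (positions 6-6)
Total chunks: ceil(7 / 3) = 3

3


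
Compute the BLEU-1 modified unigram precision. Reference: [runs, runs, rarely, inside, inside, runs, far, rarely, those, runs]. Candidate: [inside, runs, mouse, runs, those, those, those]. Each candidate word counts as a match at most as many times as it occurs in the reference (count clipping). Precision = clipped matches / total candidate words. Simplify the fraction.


Reference word counts: {'far': 1, 'inside': 2, 'rarely': 2, 'runs': 4, 'those': 1}
Checking each candidate word (with clipping):
  'inside' -> in reference (ref count 2, used 1/2) -> match (matches: 1)
  'runs' -> in reference (ref count 4, used 1/4) -> match (matches: 2)
  'mouse' -> not in reference -> no match (matches: 2)
  'runs' -> in reference (ref count 4, used 2/4) -> match (matches: 3)
  'those' -> in reference (ref count 1, used 1/1) -> match (matches: 4)
  'those' -> ref count 1 already used up (1/1) -> clipped, no match (matches: 4)
  'those' -> ref count 1 already used up (1/1) -> clipped, no match (matches: 4)
Clipped matches: 4, Candidate length: 7
Precision = 4/7

4/7


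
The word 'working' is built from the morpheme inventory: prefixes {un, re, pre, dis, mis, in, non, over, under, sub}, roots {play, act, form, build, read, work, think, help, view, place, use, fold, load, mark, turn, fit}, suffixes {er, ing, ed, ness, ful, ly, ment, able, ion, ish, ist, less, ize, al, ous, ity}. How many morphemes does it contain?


Segmenting 'working' against the inventory:
  'work' -> root (morpheme 1)
  'ing' -> suffix (morpheme 2)
Total morphemes: 2

2


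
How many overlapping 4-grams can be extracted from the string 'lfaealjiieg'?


String 'lfaealjiieg' has length L = 11.
Number of overlapping n-grams = L - n + 1
Substituting: 11 - 4 + 1 = 8

8


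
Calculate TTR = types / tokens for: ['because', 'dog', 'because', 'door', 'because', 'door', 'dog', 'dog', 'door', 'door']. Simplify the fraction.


Tokens: 10
Unique types: ('because', 'dog', 'door') = 3
TTR = 3/10
Already in lowest terms.

3/10


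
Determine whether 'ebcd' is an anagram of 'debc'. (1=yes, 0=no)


Sort characters of 'ebcd': 'bcde'
Sort characters of 'debc': 'bcde'
Sorted forms match -> they ARE anagrams
Result: 1

1


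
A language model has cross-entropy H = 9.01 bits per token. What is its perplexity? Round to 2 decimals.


Perplexity formula: PP = 2^H
H = 9.01
PP = 2^9.01
Decompose: 2^9.01 = 2^9 * 2^0.01
2^9 = 512, 2^0.01 ~ 1.0069556
PP ~ 512 * 1.0069556 = 515.5612672
Rounded to 2 decimals: 515.56

515.56


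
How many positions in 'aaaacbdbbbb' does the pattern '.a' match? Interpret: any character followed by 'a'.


Pattern: .a means any character followed by 'a'.
Scanning 'aaaacbdbbbb' position-by-position:
  Pos 0: window 'aa' -> MATCH
  Pos 1: window 'aa' -> MATCH
  Pos 2: window 'aa' -> MATCH
  Pos 3: window 'ac' -> no
  Pos 4: window 'cb' -> no
  Pos 5: window 'bd' -> no
  Pos 6: window 'db' -> no
  Pos 7: window 'bb' -> no
  Pos 8: window 'bb' -> no
  Pos 9: window 'bb' -> no
  Pos 10: window 'b' -> no
Total matches: 3

3


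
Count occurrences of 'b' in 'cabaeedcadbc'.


Scanning 'cabaeedcadbc' for 'b':
  Position 2: 'b' -> MATCH (count: 1)
  Position 10: 'b' -> MATCH (count: 2)
Total occurrences of 'b': 2

2


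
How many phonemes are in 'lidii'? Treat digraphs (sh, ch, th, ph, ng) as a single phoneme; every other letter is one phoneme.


Parsing 'lidii' greedily, digraphs first:
  'l' -> consonant phoneme (phonemes so far: 1)
  'i' -> vowel phoneme (phonemes so far: 2)
  'd' -> consonant phoneme (phonemes so far: 3)
  'i' -> vowel phoneme (phonemes so far: 4)
  'i' -> vowel phoneme (phonemes so far: 5)
Total phonemes: 5

5


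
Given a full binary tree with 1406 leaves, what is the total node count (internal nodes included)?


Leaf nodes (terminals): 1406
Internal nodes = n - 1 = 1406 - 1 = 1405
Total = leaves + internal = 1406 + 1405 = 2811

2811


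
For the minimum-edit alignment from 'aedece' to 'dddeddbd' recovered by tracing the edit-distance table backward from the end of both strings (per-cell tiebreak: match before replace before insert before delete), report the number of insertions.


Edit distance = 6. Backtracking from cell (6, 8) with preference match > replace > insert > delete,
then listing the resulting alignment 'aedece' -> 'dddeddbd' left to right:
  Step 1: insert 'd' [insertion #1]
  Step 2: insert 'd' [insertion #2]
  Step 3: replace a->d
  Step 4: keep 'e'
  Step 5: keep 'd'
  Step 6: replace e->d
  Step 7: replace c->b
  Step 8: replace e->d
Total insertions: 2

2


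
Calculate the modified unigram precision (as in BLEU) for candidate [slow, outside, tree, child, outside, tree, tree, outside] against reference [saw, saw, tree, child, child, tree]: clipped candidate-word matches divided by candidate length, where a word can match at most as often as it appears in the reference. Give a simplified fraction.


Reference word counts: {'child': 2, 'saw': 2, 'tree': 2}
Checking each candidate word (with clipping):
  'slow' -> not in reference -> no match (matches: 0)
  'outside' -> not in reference -> no match (matches: 0)
  'tree' -> in reference (ref count 2, used 1/2) -> match (matches: 1)
  'child' -> in reference (ref count 2, used 1/2) -> match (matches: 2)
  'outside' -> not in reference -> no match (matches: 2)
  'tree' -> in reference (ref count 2, used 2/2) -> match (matches: 3)
  'tree' -> ref count 2 already used up (2/2) -> clipped, no match (matches: 3)
  'outside' -> not in reference -> no match (matches: 3)
Clipped matches: 3, Candidate length: 8
Precision = 3/8

3/8


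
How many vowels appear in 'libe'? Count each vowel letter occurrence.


Scanning each character of 'libe':
  Position 1: 'l' -> consonant (running count: 0)
  Position 2: 'i' -> vowel (running count: 1)
  Position 3: 'b' -> consonant (running count: 1)
  Position 4: 'e' -> vowel (running count: 2)
Total vowels: 2

2


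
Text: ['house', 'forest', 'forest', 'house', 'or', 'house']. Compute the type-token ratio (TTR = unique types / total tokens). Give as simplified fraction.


Tokens: 6
Unique types: ('forest', 'house', 'or') = 3
TTR = 3/6
Simplify: divide both by 3 -> 1/2
TTR = 1/2

1/2


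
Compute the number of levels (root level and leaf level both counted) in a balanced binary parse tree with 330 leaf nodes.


In a balanced binary tree with n leaves the deepest leaf is ceil(log2(n)) edges below the root,
so counting node levels inclusive of root and leaves gives ceil(log2(n)) + 1 levels.
log2(330) = 8.3663
ceil(8.3663) = 9
levels = 9 + 1 = 10

10


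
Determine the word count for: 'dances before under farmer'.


Counting words by splitting on spaces:
  Word 1: 'dances'
  Word 2: 'before'
  Word 3: 'under'
  Word 4: 'farmer'
Total words: 4

4


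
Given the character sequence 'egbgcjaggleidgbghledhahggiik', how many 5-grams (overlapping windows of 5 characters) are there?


String 'egbgcjaggleidgbghledhahggiik' has length L = 28.
Number of overlapping n-grams = L - n + 1
Substituting: 28 - 5 + 1 = 24

24


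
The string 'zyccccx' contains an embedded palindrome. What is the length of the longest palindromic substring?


Scanning 'zyccccx' for palindromic substrings.
Substring at positions 2-5: 'cccc'.
Check: reverse('cccc') = 'cccc' -> palindrome confirmed.
Neighbouring characters ('y' / 'x') break symmetry, so it cannot extend further.
No longer palindromic substring exists; longest length = 4

4


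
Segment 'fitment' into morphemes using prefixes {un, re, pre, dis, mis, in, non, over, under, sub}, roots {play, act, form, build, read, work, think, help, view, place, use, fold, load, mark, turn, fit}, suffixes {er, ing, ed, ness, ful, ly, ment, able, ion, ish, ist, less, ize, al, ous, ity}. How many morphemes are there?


Segmenting 'fitment' against the inventory:
  'fit' -> root (morpheme 1)
  'ment' -> suffix (morpheme 2)
Total morphemes: 2

2


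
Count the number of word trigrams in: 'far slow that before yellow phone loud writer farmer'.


Word trigrams from [9] words:
  Trigram 1: (far slow that)
  Trigram 2: (slow that before)
  Trigram 3: (that before yellow)
  Trigram 4: (before yellow phone)
  Trigram 5: (yellow phone loud)
  Trigram 6: (phone loud writer)
  Trigram 7: (loud writer farmer)
Total word trigrams: 9 - 2 = 7

7


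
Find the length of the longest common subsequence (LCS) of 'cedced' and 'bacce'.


DP table for LCS of 'cedced' and 'bacce':
       b  a  c  c  e
    0  0  0  0  0  0
  c 0  0  0  1  1  1
  e 0  0  0  1  1  2
  d 0  0  0  1  1  2
  c 0  0  0  1  2  2
  e 0  0  0  1  2  3
  d 0  0  0  1  2  3
LCS: 'cce'
LCS length = 3

3


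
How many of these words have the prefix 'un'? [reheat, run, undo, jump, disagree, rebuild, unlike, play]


Checking each word for prefix 'un':
  'reheat' -> no (count: 0)
  'run' -> no (count: 0)
  'undo' -> YES, starts with 'un' (count: 1)
  'jump' -> no (count: 1)
  'disagree' -> no (count: 1)
  'rebuild' -> no (count: 1)
  'unlike' -> YES, starts with 'un' (count: 2)
  'play' -> no (count: 2)
Total with prefix 'un': 2

2


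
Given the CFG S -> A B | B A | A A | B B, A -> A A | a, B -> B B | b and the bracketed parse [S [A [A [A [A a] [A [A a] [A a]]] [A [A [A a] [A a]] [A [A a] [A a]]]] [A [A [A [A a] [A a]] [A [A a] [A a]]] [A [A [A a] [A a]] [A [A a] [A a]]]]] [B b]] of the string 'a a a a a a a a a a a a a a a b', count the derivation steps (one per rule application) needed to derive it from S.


Every bracketed nonterminal node [X ...] in the tree is produced by exactly one rule application.
Reading the tree off as a leftmost derivation:
  Step 1: S  =>  A B   (applied S -> A B)
  Step 2: A B  =>  A A B   (applied A -> A A)
  Step 3: A A B  =>  A A A B   (applied A -> A A)
  Step 4: A A A B  =>  A A A A B   (applied A -> A A)
  Step 5: A A A A B  =>  a A A A B   (applied A -> a)
  Step 6: a A A A B  =>  a A A A A B   (applied A -> A A)
  Step 7: a A A A A B  =>  a a A A A B   (applied A -> a)
  Step 8: a a A A A B  =>  a a a A A B   (applied A -> a)
  Step 9: a a a A A B  =>  a a a A A A B   (applied A -> A A)
  Step 10: a a a A A A B  =>  a a a A A A A B   (applied A -> A A)
  Step 11: a a a A A A A B  =>  a a a a A A A B   (applied A -> a)
  Step 12: a a a a A A A B  =>  a a a a a A A B   (applied A -> a)
  Step 13: a a a a a A A B  =>  a a a a a A A A B   (applied A -> A A)
  Step 14: a a a a a A A A B  =>  a a a a a a A A B   (applied A -> a)
  Step 15: a a a a a a A A B  =>  a a a a a a a A B   (applied A -> a)
  Step 16: a a a a a a a A B  =>  a a a a a a a A A B   (applied A -> A A)
  Step 17: a a a a a a a A A B  =>  a a a a a a a A A A B   (applied A -> A A)
  Step 18: a a a a a a a A A A B  =>  a a a a a a a A A A A B   (applied A -> A A)
  Step 19: a a a a a a a A A A A B  =>  a a a a a a a a A A A B   (applied A -> a)
  Step 20: a a a a a a a a A A A B  =>  a a a a a a a a a A A B   (applied A -> a)
  Step 21: a a a a a a a a a A A B  =>  a a a a a a a a a A A A B   (applied A -> A A)
  Step 22: a a a a a a a a a A A A B  =>  a a a a a a a a a a A A B   (applied A -> a)
  Step 23: a a a a a a a a a a A A B  =>  a a a a a a a a a a a A B   (applied A -> a)
  Step 24: a a a a a a a a a a a A B  =>  a a a a a a a a a a a A A B   (applied A -> A A)
  Step 25: a a a a a a a a a a a A A B  =>  a a a a a a a a a a a A A A B   (applied A -> A A)
  Step 26: a a a a a a a a a a a A A A B  =>  a a a a a a a a a a a a A A B   (applied A -> a)
  Step 27: a a a a a a a a a a a a A A B  =>  a a a a a a a a a a a a a A B   (applied A -> a)
  Step 28: a a a a a a a a a a a a a A B  =>  a a a a a a a a a a a a a A A B   (applied A -> A A)
  Step 29: a a a a a a a a a a a a a A A B  =>  a a a a a a a a a a a a a a A B   (applied A -> a)
  Step 30: a a a a a a a a a a a a a a A B  =>  a a a a a a a a a a a a a a a B   (applied A -> a)
  Step 31: a a a a a a a a a a a a a a a B  =>  a a a a a a a a a a a a a a a b   (applied B -> b)
Final yield: a a a a a a a a a a a a a a a b
Total rewrite steps: 31

31


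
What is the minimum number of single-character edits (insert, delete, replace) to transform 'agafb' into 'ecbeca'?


Building DP table for s1='agafb' (len 5) and s2='ecbeca' (len 6):
       e  c  b  e  c  a
    0  1  2  3  4  5  6
  a 1  1  2  3  4  5  5
  g 2  2  2  3  4  5  6
  a 3  3  3  3  4  5  5
  f 4  4  4  4  4  5  6
  b 5  5  5  4  5  5  6
Edit distance = dp[5][6] = 6

6


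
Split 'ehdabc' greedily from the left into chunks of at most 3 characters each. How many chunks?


'ehdabc' has 6 characters.
Chunking with max size 3:
  Chunk 1: 'ehd' (positions 0-2)
  Chunk 2: 'abc' (positions 3-5)
Total chunks: ceil(6 / 3) = 2

2


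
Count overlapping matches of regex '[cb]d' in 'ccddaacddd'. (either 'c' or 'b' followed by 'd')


Pattern: [cb]d means either 'c' or 'b' followed by 'd'.
Scanning 'ccddaacddd' position-by-position:
  Pos 0: window 'cc' -> no
  Pos 1: window 'cd' -> MATCH
  Pos 2: window 'dd' -> no
  Pos 3: window 'da' -> no
  Pos 4: window 'aa' -> no
  Pos 5: window 'ac' -> no
  Pos 6: window 'cd' -> MATCH
  Pos 7: window 'dd' -> no
  Pos 8: window 'dd' -> no
  Pos 9: window 'd' -> no
Total matches: 2

2


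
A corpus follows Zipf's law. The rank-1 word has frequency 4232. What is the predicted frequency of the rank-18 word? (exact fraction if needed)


Zipf's law: freq(rank) = f1 / rank
f1 = 4232, rank = 18
freq = 4232 / 18
GCD(4232, 18) = 2
Simplified: 2116/9

2116/9


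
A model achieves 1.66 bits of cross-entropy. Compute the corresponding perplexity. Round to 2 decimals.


Perplexity formula: PP = 2^H
H = 1.66
PP = 2^1.66
Decompose: 2^1.66 = 2^1 * 2^0.66
2^1 = 2, 2^0.66 ~ 1.5800826
PP ~ 2 * 1.5800826 = 3.1601652
Rounded to 2 decimals: 3.16

3.16


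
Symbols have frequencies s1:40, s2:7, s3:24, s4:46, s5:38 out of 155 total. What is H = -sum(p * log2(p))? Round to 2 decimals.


Computing entropy H = -sum(p_i * log2(p_i)):
  s1: p = 40/155 = 0.2581, -p*log2(p) = 0.5043
  s2: p = 7/155 = 0.0452, -p*log2(p) = 0.2018
  s3: p = 24/155 = 0.1548, -p*log2(p) = 0.4167
  s4: p = 46/155 = 0.2968, -p*log2(p) = 0.5201
  s5: p = 38/155 = 0.2452, -p*log2(p) = 0.4972
H = sum of terms = 2.1401
Rounded to 2 decimals: 2.14

2.14


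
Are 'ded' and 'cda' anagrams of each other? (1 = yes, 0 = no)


Sort characters of 'ded': 'dde'
Sort characters of 'cda': 'acd'
Sorted forms differ -> they are NOT anagrams
Result: 0

0


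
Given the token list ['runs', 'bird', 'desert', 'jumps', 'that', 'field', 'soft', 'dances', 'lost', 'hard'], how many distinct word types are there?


Listing all tokens and tracking unique types:
  Token 1: 'runs' -> NEW (unique so far: 1)
  Token 2: 'bird' -> NEW (unique so far: 2)
  Token 3: 'desert' -> NEW (unique so far: 3)
  Token 4: 'jumps' -> NEW (unique so far: 4)
  Token 5: 'that' -> NEW (unique so far: 5)
  Token 6: 'field' -> NEW (unique so far: 6)
  Token 7: 'soft' -> NEW (unique so far: 7)
  Token 8: 'dances' -> NEW (unique so far: 8)
  Token 9: 'lost' -> NEW (unique so far: 9)
  Token 10: 'hard' -> NEW (unique so far: 10)
Unique types: ('bird', 'dances', 'desert', 'field', 'hard', 'jumps', 'lost', 'runs', 'soft', 'that')
Vocabulary size: 10

10


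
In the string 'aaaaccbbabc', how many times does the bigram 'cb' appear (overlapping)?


Scanning 'aaaaccbbabc' for bigram 'cb':
  Position 0: 'aa' -> no
  Position 1: 'aa' -> no
  Position 2: 'aa' -> no
  Position 3: 'ac' -> no
  Position 4: 'cc' -> no
  Position 5: 'cb' -> MATCH
  Position 6: 'bb' -> no
  Position 7: 'ba' -> no
  Position 8: 'ab' -> no
  Position 9: 'bc' -> no
Total matches: 1

1
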